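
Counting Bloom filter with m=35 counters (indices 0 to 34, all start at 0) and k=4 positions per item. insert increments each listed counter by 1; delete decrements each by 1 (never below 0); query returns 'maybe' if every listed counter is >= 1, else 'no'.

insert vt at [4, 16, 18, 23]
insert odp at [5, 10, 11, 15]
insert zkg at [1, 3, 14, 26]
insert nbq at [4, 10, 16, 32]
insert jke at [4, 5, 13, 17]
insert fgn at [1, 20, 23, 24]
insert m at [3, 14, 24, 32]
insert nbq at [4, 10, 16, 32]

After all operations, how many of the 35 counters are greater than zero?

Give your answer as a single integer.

Step 1: insert vt at [4, 16, 18, 23] -> counters=[0,0,0,0,1,0,0,0,0,0,0,0,0,0,0,0,1,0,1,0,0,0,0,1,0,0,0,0,0,0,0,0,0,0,0]
Step 2: insert odp at [5, 10, 11, 15] -> counters=[0,0,0,0,1,1,0,0,0,0,1,1,0,0,0,1,1,0,1,0,0,0,0,1,0,0,0,0,0,0,0,0,0,0,0]
Step 3: insert zkg at [1, 3, 14, 26] -> counters=[0,1,0,1,1,1,0,0,0,0,1,1,0,0,1,1,1,0,1,0,0,0,0,1,0,0,1,0,0,0,0,0,0,0,0]
Step 4: insert nbq at [4, 10, 16, 32] -> counters=[0,1,0,1,2,1,0,0,0,0,2,1,0,0,1,1,2,0,1,0,0,0,0,1,0,0,1,0,0,0,0,0,1,0,0]
Step 5: insert jke at [4, 5, 13, 17] -> counters=[0,1,0,1,3,2,0,0,0,0,2,1,0,1,1,1,2,1,1,0,0,0,0,1,0,0,1,0,0,0,0,0,1,0,0]
Step 6: insert fgn at [1, 20, 23, 24] -> counters=[0,2,0,1,3,2,0,0,0,0,2,1,0,1,1,1,2,1,1,0,1,0,0,2,1,0,1,0,0,0,0,0,1,0,0]
Step 7: insert m at [3, 14, 24, 32] -> counters=[0,2,0,2,3,2,0,0,0,0,2,1,0,1,2,1,2,1,1,0,1,0,0,2,2,0,1,0,0,0,0,0,2,0,0]
Step 8: insert nbq at [4, 10, 16, 32] -> counters=[0,2,0,2,4,2,0,0,0,0,3,1,0,1,2,1,3,1,1,0,1,0,0,2,2,0,1,0,0,0,0,0,3,0,0]
Final counters=[0,2,0,2,4,2,0,0,0,0,3,1,0,1,2,1,3,1,1,0,1,0,0,2,2,0,1,0,0,0,0,0,3,0,0] -> 17 nonzero

Answer: 17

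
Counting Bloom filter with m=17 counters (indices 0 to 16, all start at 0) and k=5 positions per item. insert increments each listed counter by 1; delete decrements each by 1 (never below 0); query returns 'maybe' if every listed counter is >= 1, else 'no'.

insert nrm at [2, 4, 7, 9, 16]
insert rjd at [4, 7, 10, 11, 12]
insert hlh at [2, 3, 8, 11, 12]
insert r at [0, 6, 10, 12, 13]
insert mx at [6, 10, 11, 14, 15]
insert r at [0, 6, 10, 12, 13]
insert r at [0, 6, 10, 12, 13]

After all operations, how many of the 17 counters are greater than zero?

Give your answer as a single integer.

Step 1: insert nrm at [2, 4, 7, 9, 16] -> counters=[0,0,1,0,1,0,0,1,0,1,0,0,0,0,0,0,1]
Step 2: insert rjd at [4, 7, 10, 11, 12] -> counters=[0,0,1,0,2,0,0,2,0,1,1,1,1,0,0,0,1]
Step 3: insert hlh at [2, 3, 8, 11, 12] -> counters=[0,0,2,1,2,0,0,2,1,1,1,2,2,0,0,0,1]
Step 4: insert r at [0, 6, 10, 12, 13] -> counters=[1,0,2,1,2,0,1,2,1,1,2,2,3,1,0,0,1]
Step 5: insert mx at [6, 10, 11, 14, 15] -> counters=[1,0,2,1,2,0,2,2,1,1,3,3,3,1,1,1,1]
Step 6: insert r at [0, 6, 10, 12, 13] -> counters=[2,0,2,1,2,0,3,2,1,1,4,3,4,2,1,1,1]
Step 7: insert r at [0, 6, 10, 12, 13] -> counters=[3,0,2,1,2,0,4,2,1,1,5,3,5,3,1,1,1]
Final counters=[3,0,2,1,2,0,4,2,1,1,5,3,5,3,1,1,1] -> 15 nonzero

Answer: 15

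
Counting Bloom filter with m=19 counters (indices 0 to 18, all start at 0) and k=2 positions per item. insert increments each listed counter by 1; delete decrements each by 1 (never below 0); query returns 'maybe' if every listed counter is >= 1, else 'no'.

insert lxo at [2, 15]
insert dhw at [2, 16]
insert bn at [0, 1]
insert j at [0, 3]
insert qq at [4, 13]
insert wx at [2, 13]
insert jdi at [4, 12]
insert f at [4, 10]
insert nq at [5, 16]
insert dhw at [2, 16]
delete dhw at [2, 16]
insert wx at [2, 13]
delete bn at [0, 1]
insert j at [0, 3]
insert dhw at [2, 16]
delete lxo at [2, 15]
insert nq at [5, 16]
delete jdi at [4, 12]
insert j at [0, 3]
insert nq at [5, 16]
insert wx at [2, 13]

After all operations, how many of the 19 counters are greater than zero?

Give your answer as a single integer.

Step 1: insert lxo at [2, 15] -> counters=[0,0,1,0,0,0,0,0,0,0,0,0,0,0,0,1,0,0,0]
Step 2: insert dhw at [2, 16] -> counters=[0,0,2,0,0,0,0,0,0,0,0,0,0,0,0,1,1,0,0]
Step 3: insert bn at [0, 1] -> counters=[1,1,2,0,0,0,0,0,0,0,0,0,0,0,0,1,1,0,0]
Step 4: insert j at [0, 3] -> counters=[2,1,2,1,0,0,0,0,0,0,0,0,0,0,0,1,1,0,0]
Step 5: insert qq at [4, 13] -> counters=[2,1,2,1,1,0,0,0,0,0,0,0,0,1,0,1,1,0,0]
Step 6: insert wx at [2, 13] -> counters=[2,1,3,1,1,0,0,0,0,0,0,0,0,2,0,1,1,0,0]
Step 7: insert jdi at [4, 12] -> counters=[2,1,3,1,2,0,0,0,0,0,0,0,1,2,0,1,1,0,0]
Step 8: insert f at [4, 10] -> counters=[2,1,3,1,3,0,0,0,0,0,1,0,1,2,0,1,1,0,0]
Step 9: insert nq at [5, 16] -> counters=[2,1,3,1,3,1,0,0,0,0,1,0,1,2,0,1,2,0,0]
Step 10: insert dhw at [2, 16] -> counters=[2,1,4,1,3,1,0,0,0,0,1,0,1,2,0,1,3,0,0]
Step 11: delete dhw at [2, 16] -> counters=[2,1,3,1,3,1,0,0,0,0,1,0,1,2,0,1,2,0,0]
Step 12: insert wx at [2, 13] -> counters=[2,1,4,1,3,1,0,0,0,0,1,0,1,3,0,1,2,0,0]
Step 13: delete bn at [0, 1] -> counters=[1,0,4,1,3,1,0,0,0,0,1,0,1,3,0,1,2,0,0]
Step 14: insert j at [0, 3] -> counters=[2,0,4,2,3,1,0,0,0,0,1,0,1,3,0,1,2,0,0]
Step 15: insert dhw at [2, 16] -> counters=[2,0,5,2,3,1,0,0,0,0,1,0,1,3,0,1,3,0,0]
Step 16: delete lxo at [2, 15] -> counters=[2,0,4,2,3,1,0,0,0,0,1,0,1,3,0,0,3,0,0]
Step 17: insert nq at [5, 16] -> counters=[2,0,4,2,3,2,0,0,0,0,1,0,1,3,0,0,4,0,0]
Step 18: delete jdi at [4, 12] -> counters=[2,0,4,2,2,2,0,0,0,0,1,0,0,3,0,0,4,0,0]
Step 19: insert j at [0, 3] -> counters=[3,0,4,3,2,2,0,0,0,0,1,0,0,3,0,0,4,0,0]
Step 20: insert nq at [5, 16] -> counters=[3,0,4,3,2,3,0,0,0,0,1,0,0,3,0,0,5,0,0]
Step 21: insert wx at [2, 13] -> counters=[3,0,5,3,2,3,0,0,0,0,1,0,0,4,0,0,5,0,0]
Final counters=[3,0,5,3,2,3,0,0,0,0,1,0,0,4,0,0,5,0,0] -> 8 nonzero

Answer: 8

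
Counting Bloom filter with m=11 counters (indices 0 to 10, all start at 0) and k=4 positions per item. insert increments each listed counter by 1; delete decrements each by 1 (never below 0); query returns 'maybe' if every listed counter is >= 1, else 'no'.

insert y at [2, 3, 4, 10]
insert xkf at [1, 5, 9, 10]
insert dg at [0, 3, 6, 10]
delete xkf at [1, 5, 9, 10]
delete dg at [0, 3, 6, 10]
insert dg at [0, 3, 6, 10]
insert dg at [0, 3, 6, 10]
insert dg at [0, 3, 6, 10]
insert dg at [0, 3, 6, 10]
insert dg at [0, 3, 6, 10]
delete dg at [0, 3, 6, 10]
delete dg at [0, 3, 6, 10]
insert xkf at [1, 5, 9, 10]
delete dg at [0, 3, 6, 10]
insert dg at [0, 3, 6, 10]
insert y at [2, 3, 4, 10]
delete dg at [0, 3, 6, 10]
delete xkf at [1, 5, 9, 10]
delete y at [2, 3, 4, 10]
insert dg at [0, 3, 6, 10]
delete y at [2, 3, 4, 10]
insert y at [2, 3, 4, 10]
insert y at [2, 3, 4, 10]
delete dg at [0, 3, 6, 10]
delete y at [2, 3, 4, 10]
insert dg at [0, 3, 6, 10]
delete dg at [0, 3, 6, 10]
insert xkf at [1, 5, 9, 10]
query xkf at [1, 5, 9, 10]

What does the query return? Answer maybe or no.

Answer: maybe

Derivation:
Step 1: insert y at [2, 3, 4, 10] -> counters=[0,0,1,1,1,0,0,0,0,0,1]
Step 2: insert xkf at [1, 5, 9, 10] -> counters=[0,1,1,1,1,1,0,0,0,1,2]
Step 3: insert dg at [0, 3, 6, 10] -> counters=[1,1,1,2,1,1,1,0,0,1,3]
Step 4: delete xkf at [1, 5, 9, 10] -> counters=[1,0,1,2,1,0,1,0,0,0,2]
Step 5: delete dg at [0, 3, 6, 10] -> counters=[0,0,1,1,1,0,0,0,0,0,1]
Step 6: insert dg at [0, 3, 6, 10] -> counters=[1,0,1,2,1,0,1,0,0,0,2]
Step 7: insert dg at [0, 3, 6, 10] -> counters=[2,0,1,3,1,0,2,0,0,0,3]
Step 8: insert dg at [0, 3, 6, 10] -> counters=[3,0,1,4,1,0,3,0,0,0,4]
Step 9: insert dg at [0, 3, 6, 10] -> counters=[4,0,1,5,1,0,4,0,0,0,5]
Step 10: insert dg at [0, 3, 6, 10] -> counters=[5,0,1,6,1,0,5,0,0,0,6]
Step 11: delete dg at [0, 3, 6, 10] -> counters=[4,0,1,5,1,0,4,0,0,0,5]
Step 12: delete dg at [0, 3, 6, 10] -> counters=[3,0,1,4,1,0,3,0,0,0,4]
Step 13: insert xkf at [1, 5, 9, 10] -> counters=[3,1,1,4,1,1,3,0,0,1,5]
Step 14: delete dg at [0, 3, 6, 10] -> counters=[2,1,1,3,1,1,2,0,0,1,4]
Step 15: insert dg at [0, 3, 6, 10] -> counters=[3,1,1,4,1,1,3,0,0,1,5]
Step 16: insert y at [2, 3, 4, 10] -> counters=[3,1,2,5,2,1,3,0,0,1,6]
Step 17: delete dg at [0, 3, 6, 10] -> counters=[2,1,2,4,2,1,2,0,0,1,5]
Step 18: delete xkf at [1, 5, 9, 10] -> counters=[2,0,2,4,2,0,2,0,0,0,4]
Step 19: delete y at [2, 3, 4, 10] -> counters=[2,0,1,3,1,0,2,0,0,0,3]
Step 20: insert dg at [0, 3, 6, 10] -> counters=[3,0,1,4,1,0,3,0,0,0,4]
Step 21: delete y at [2, 3, 4, 10] -> counters=[3,0,0,3,0,0,3,0,0,0,3]
Step 22: insert y at [2, 3, 4, 10] -> counters=[3,0,1,4,1,0,3,0,0,0,4]
Step 23: insert y at [2, 3, 4, 10] -> counters=[3,0,2,5,2,0,3,0,0,0,5]
Step 24: delete dg at [0, 3, 6, 10] -> counters=[2,0,2,4,2,0,2,0,0,0,4]
Step 25: delete y at [2, 3, 4, 10] -> counters=[2,0,1,3,1,0,2,0,0,0,3]
Step 26: insert dg at [0, 3, 6, 10] -> counters=[3,0,1,4,1,0,3,0,0,0,4]
Step 27: delete dg at [0, 3, 6, 10] -> counters=[2,0,1,3,1,0,2,0,0,0,3]
Step 28: insert xkf at [1, 5, 9, 10] -> counters=[2,1,1,3,1,1,2,0,0,1,4]
Query xkf: check counters[1]=1 counters[5]=1 counters[9]=1 counters[10]=4 -> maybe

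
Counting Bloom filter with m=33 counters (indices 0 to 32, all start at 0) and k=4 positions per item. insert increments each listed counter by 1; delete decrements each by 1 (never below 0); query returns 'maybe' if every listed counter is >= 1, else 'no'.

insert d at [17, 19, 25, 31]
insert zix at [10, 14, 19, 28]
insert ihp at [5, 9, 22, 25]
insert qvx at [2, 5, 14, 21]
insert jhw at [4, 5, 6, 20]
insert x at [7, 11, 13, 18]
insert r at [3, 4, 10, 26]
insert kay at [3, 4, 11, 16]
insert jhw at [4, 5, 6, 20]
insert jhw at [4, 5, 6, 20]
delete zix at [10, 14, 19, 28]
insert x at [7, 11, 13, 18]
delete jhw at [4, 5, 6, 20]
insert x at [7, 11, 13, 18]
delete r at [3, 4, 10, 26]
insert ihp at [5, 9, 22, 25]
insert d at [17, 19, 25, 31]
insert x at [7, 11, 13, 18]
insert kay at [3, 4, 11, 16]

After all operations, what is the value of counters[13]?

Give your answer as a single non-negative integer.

Answer: 4

Derivation:
Step 1: insert d at [17, 19, 25, 31] -> counters=[0,0,0,0,0,0,0,0,0,0,0,0,0,0,0,0,0,1,0,1,0,0,0,0,0,1,0,0,0,0,0,1,0]
Step 2: insert zix at [10, 14, 19, 28] -> counters=[0,0,0,0,0,0,0,0,0,0,1,0,0,0,1,0,0,1,0,2,0,0,0,0,0,1,0,0,1,0,0,1,0]
Step 3: insert ihp at [5, 9, 22, 25] -> counters=[0,0,0,0,0,1,0,0,0,1,1,0,0,0,1,0,0,1,0,2,0,0,1,0,0,2,0,0,1,0,0,1,0]
Step 4: insert qvx at [2, 5, 14, 21] -> counters=[0,0,1,0,0,2,0,0,0,1,1,0,0,0,2,0,0,1,0,2,0,1,1,0,0,2,0,0,1,0,0,1,0]
Step 5: insert jhw at [4, 5, 6, 20] -> counters=[0,0,1,0,1,3,1,0,0,1,1,0,0,0,2,0,0,1,0,2,1,1,1,0,0,2,0,0,1,0,0,1,0]
Step 6: insert x at [7, 11, 13, 18] -> counters=[0,0,1,0,1,3,1,1,0,1,1,1,0,1,2,0,0,1,1,2,1,1,1,0,0,2,0,0,1,0,0,1,0]
Step 7: insert r at [3, 4, 10, 26] -> counters=[0,0,1,1,2,3,1,1,0,1,2,1,0,1,2,0,0,1,1,2,1,1,1,0,0,2,1,0,1,0,0,1,0]
Step 8: insert kay at [3, 4, 11, 16] -> counters=[0,0,1,2,3,3,1,1,0,1,2,2,0,1,2,0,1,1,1,2,1,1,1,0,0,2,1,0,1,0,0,1,0]
Step 9: insert jhw at [4, 5, 6, 20] -> counters=[0,0,1,2,4,4,2,1,0,1,2,2,0,1,2,0,1,1,1,2,2,1,1,0,0,2,1,0,1,0,0,1,0]
Step 10: insert jhw at [4, 5, 6, 20] -> counters=[0,0,1,2,5,5,3,1,0,1,2,2,0,1,2,0,1,1,1,2,3,1,1,0,0,2,1,0,1,0,0,1,0]
Step 11: delete zix at [10, 14, 19, 28] -> counters=[0,0,1,2,5,5,3,1,0,1,1,2,0,1,1,0,1,1,1,1,3,1,1,0,0,2,1,0,0,0,0,1,0]
Step 12: insert x at [7, 11, 13, 18] -> counters=[0,0,1,2,5,5,3,2,0,1,1,3,0,2,1,0,1,1,2,1,3,1,1,0,0,2,1,0,0,0,0,1,0]
Step 13: delete jhw at [4, 5, 6, 20] -> counters=[0,0,1,2,4,4,2,2,0,1,1,3,0,2,1,0,1,1,2,1,2,1,1,0,0,2,1,0,0,0,0,1,0]
Step 14: insert x at [7, 11, 13, 18] -> counters=[0,0,1,2,4,4,2,3,0,1,1,4,0,3,1,0,1,1,3,1,2,1,1,0,0,2,1,0,0,0,0,1,0]
Step 15: delete r at [3, 4, 10, 26] -> counters=[0,0,1,1,3,4,2,3,0,1,0,4,0,3,1,0,1,1,3,1,2,1,1,0,0,2,0,0,0,0,0,1,0]
Step 16: insert ihp at [5, 9, 22, 25] -> counters=[0,0,1,1,3,5,2,3,0,2,0,4,0,3,1,0,1,1,3,1,2,1,2,0,0,3,0,0,0,0,0,1,0]
Step 17: insert d at [17, 19, 25, 31] -> counters=[0,0,1,1,3,5,2,3,0,2,0,4,0,3,1,0,1,2,3,2,2,1,2,0,0,4,0,0,0,0,0,2,0]
Step 18: insert x at [7, 11, 13, 18] -> counters=[0,0,1,1,3,5,2,4,0,2,0,5,0,4,1,0,1,2,4,2,2,1,2,0,0,4,0,0,0,0,0,2,0]
Step 19: insert kay at [3, 4, 11, 16] -> counters=[0,0,1,2,4,5,2,4,0,2,0,6,0,4,1,0,2,2,4,2,2,1,2,0,0,4,0,0,0,0,0,2,0]
Final counters=[0,0,1,2,4,5,2,4,0,2,0,6,0,4,1,0,2,2,4,2,2,1,2,0,0,4,0,0,0,0,0,2,0] -> counters[13]=4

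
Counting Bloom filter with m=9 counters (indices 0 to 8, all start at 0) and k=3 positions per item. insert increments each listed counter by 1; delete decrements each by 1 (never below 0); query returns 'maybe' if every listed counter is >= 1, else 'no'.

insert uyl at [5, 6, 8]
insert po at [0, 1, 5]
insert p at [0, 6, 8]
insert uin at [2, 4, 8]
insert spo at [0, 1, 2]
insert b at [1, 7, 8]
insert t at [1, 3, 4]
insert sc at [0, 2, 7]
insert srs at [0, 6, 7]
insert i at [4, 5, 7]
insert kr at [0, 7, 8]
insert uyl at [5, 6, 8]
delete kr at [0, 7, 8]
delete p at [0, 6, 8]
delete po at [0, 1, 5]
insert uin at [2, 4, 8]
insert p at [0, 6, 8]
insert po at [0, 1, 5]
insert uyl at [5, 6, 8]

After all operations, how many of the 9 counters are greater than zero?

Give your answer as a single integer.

Answer: 9

Derivation:
Step 1: insert uyl at [5, 6, 8] -> counters=[0,0,0,0,0,1,1,0,1]
Step 2: insert po at [0, 1, 5] -> counters=[1,1,0,0,0,2,1,0,1]
Step 3: insert p at [0, 6, 8] -> counters=[2,1,0,0,0,2,2,0,2]
Step 4: insert uin at [2, 4, 8] -> counters=[2,1,1,0,1,2,2,0,3]
Step 5: insert spo at [0, 1, 2] -> counters=[3,2,2,0,1,2,2,0,3]
Step 6: insert b at [1, 7, 8] -> counters=[3,3,2,0,1,2,2,1,4]
Step 7: insert t at [1, 3, 4] -> counters=[3,4,2,1,2,2,2,1,4]
Step 8: insert sc at [0, 2, 7] -> counters=[4,4,3,1,2,2,2,2,4]
Step 9: insert srs at [0, 6, 7] -> counters=[5,4,3,1,2,2,3,3,4]
Step 10: insert i at [4, 5, 7] -> counters=[5,4,3,1,3,3,3,4,4]
Step 11: insert kr at [0, 7, 8] -> counters=[6,4,3,1,3,3,3,5,5]
Step 12: insert uyl at [5, 6, 8] -> counters=[6,4,3,1,3,4,4,5,6]
Step 13: delete kr at [0, 7, 8] -> counters=[5,4,3,1,3,4,4,4,5]
Step 14: delete p at [0, 6, 8] -> counters=[4,4,3,1,3,4,3,4,4]
Step 15: delete po at [0, 1, 5] -> counters=[3,3,3,1,3,3,3,4,4]
Step 16: insert uin at [2, 4, 8] -> counters=[3,3,4,1,4,3,3,4,5]
Step 17: insert p at [0, 6, 8] -> counters=[4,3,4,1,4,3,4,4,6]
Step 18: insert po at [0, 1, 5] -> counters=[5,4,4,1,4,4,4,4,6]
Step 19: insert uyl at [5, 6, 8] -> counters=[5,4,4,1,4,5,5,4,7]
Final counters=[5,4,4,1,4,5,5,4,7] -> 9 nonzero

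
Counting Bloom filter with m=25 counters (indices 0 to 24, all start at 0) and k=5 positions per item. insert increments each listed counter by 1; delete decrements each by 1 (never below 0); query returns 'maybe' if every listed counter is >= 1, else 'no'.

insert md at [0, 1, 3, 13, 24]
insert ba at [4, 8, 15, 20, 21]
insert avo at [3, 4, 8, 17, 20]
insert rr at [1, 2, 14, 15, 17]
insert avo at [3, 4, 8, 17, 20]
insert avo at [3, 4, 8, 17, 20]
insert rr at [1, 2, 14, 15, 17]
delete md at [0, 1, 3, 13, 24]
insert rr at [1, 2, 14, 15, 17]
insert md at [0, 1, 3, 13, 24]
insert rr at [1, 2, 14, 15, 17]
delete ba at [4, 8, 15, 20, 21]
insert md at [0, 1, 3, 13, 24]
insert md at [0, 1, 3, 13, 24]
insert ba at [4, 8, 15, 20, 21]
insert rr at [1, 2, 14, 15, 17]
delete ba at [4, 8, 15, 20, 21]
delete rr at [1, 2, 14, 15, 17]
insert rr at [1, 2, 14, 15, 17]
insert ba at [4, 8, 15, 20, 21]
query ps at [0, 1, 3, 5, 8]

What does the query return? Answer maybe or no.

Step 1: insert md at [0, 1, 3, 13, 24] -> counters=[1,1,0,1,0,0,0,0,0,0,0,0,0,1,0,0,0,0,0,0,0,0,0,0,1]
Step 2: insert ba at [4, 8, 15, 20, 21] -> counters=[1,1,0,1,1,0,0,0,1,0,0,0,0,1,0,1,0,0,0,0,1,1,0,0,1]
Step 3: insert avo at [3, 4, 8, 17, 20] -> counters=[1,1,0,2,2,0,0,0,2,0,0,0,0,1,0,1,0,1,0,0,2,1,0,0,1]
Step 4: insert rr at [1, 2, 14, 15, 17] -> counters=[1,2,1,2,2,0,0,0,2,0,0,0,0,1,1,2,0,2,0,0,2,1,0,0,1]
Step 5: insert avo at [3, 4, 8, 17, 20] -> counters=[1,2,1,3,3,0,0,0,3,0,0,0,0,1,1,2,0,3,0,0,3,1,0,0,1]
Step 6: insert avo at [3, 4, 8, 17, 20] -> counters=[1,2,1,4,4,0,0,0,4,0,0,0,0,1,1,2,0,4,0,0,4,1,0,0,1]
Step 7: insert rr at [1, 2, 14, 15, 17] -> counters=[1,3,2,4,4,0,0,0,4,0,0,0,0,1,2,3,0,5,0,0,4,1,0,0,1]
Step 8: delete md at [0, 1, 3, 13, 24] -> counters=[0,2,2,3,4,0,0,0,4,0,0,0,0,0,2,3,0,5,0,0,4,1,0,0,0]
Step 9: insert rr at [1, 2, 14, 15, 17] -> counters=[0,3,3,3,4,0,0,0,4,0,0,0,0,0,3,4,0,6,0,0,4,1,0,0,0]
Step 10: insert md at [0, 1, 3, 13, 24] -> counters=[1,4,3,4,4,0,0,0,4,0,0,0,0,1,3,4,0,6,0,0,4,1,0,0,1]
Step 11: insert rr at [1, 2, 14, 15, 17] -> counters=[1,5,4,4,4,0,0,0,4,0,0,0,0,1,4,5,0,7,0,0,4,1,0,0,1]
Step 12: delete ba at [4, 8, 15, 20, 21] -> counters=[1,5,4,4,3,0,0,0,3,0,0,0,0,1,4,4,0,7,0,0,3,0,0,0,1]
Step 13: insert md at [0, 1, 3, 13, 24] -> counters=[2,6,4,5,3,0,0,0,3,0,0,0,0,2,4,4,0,7,0,0,3,0,0,0,2]
Step 14: insert md at [0, 1, 3, 13, 24] -> counters=[3,7,4,6,3,0,0,0,3,0,0,0,0,3,4,4,0,7,0,0,3,0,0,0,3]
Step 15: insert ba at [4, 8, 15, 20, 21] -> counters=[3,7,4,6,4,0,0,0,4,0,0,0,0,3,4,5,0,7,0,0,4,1,0,0,3]
Step 16: insert rr at [1, 2, 14, 15, 17] -> counters=[3,8,5,6,4,0,0,0,4,0,0,0,0,3,5,6,0,8,0,0,4,1,0,0,3]
Step 17: delete ba at [4, 8, 15, 20, 21] -> counters=[3,8,5,6,3,0,0,0,3,0,0,0,0,3,5,5,0,8,0,0,3,0,0,0,3]
Step 18: delete rr at [1, 2, 14, 15, 17] -> counters=[3,7,4,6,3,0,0,0,3,0,0,0,0,3,4,4,0,7,0,0,3,0,0,0,3]
Step 19: insert rr at [1, 2, 14, 15, 17] -> counters=[3,8,5,6,3,0,0,0,3,0,0,0,0,3,5,5,0,8,0,0,3,0,0,0,3]
Step 20: insert ba at [4, 8, 15, 20, 21] -> counters=[3,8,5,6,4,0,0,0,4,0,0,0,0,3,5,6,0,8,0,0,4,1,0,0,3]
Query ps: check counters[0]=3 counters[1]=8 counters[3]=6 counters[5]=0 counters[8]=4 -> no

Answer: no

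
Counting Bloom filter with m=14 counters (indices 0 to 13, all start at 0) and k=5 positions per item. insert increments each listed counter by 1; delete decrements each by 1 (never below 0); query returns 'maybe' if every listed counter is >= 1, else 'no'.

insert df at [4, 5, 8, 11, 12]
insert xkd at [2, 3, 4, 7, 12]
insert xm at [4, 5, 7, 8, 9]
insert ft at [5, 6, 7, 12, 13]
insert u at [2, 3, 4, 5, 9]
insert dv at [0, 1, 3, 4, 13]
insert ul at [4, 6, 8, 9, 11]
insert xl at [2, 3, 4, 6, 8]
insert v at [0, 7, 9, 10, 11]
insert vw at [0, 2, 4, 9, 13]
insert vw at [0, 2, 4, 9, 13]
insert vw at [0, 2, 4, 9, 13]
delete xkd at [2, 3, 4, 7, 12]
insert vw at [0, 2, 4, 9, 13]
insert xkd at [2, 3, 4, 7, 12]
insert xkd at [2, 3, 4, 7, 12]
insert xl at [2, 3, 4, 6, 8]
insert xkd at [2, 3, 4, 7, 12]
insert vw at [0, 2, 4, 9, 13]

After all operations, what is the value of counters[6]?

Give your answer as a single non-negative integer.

Answer: 4

Derivation:
Step 1: insert df at [4, 5, 8, 11, 12] -> counters=[0,0,0,0,1,1,0,0,1,0,0,1,1,0]
Step 2: insert xkd at [2, 3, 4, 7, 12] -> counters=[0,0,1,1,2,1,0,1,1,0,0,1,2,0]
Step 3: insert xm at [4, 5, 7, 8, 9] -> counters=[0,0,1,1,3,2,0,2,2,1,0,1,2,0]
Step 4: insert ft at [5, 6, 7, 12, 13] -> counters=[0,0,1,1,3,3,1,3,2,1,0,1,3,1]
Step 5: insert u at [2, 3, 4, 5, 9] -> counters=[0,0,2,2,4,4,1,3,2,2,0,1,3,1]
Step 6: insert dv at [0, 1, 3, 4, 13] -> counters=[1,1,2,3,5,4,1,3,2,2,0,1,3,2]
Step 7: insert ul at [4, 6, 8, 9, 11] -> counters=[1,1,2,3,6,4,2,3,3,3,0,2,3,2]
Step 8: insert xl at [2, 3, 4, 6, 8] -> counters=[1,1,3,4,7,4,3,3,4,3,0,2,3,2]
Step 9: insert v at [0, 7, 9, 10, 11] -> counters=[2,1,3,4,7,4,3,4,4,4,1,3,3,2]
Step 10: insert vw at [0, 2, 4, 9, 13] -> counters=[3,1,4,4,8,4,3,4,4,5,1,3,3,3]
Step 11: insert vw at [0, 2, 4, 9, 13] -> counters=[4,1,5,4,9,4,3,4,4,6,1,3,3,4]
Step 12: insert vw at [0, 2, 4, 9, 13] -> counters=[5,1,6,4,10,4,3,4,4,7,1,3,3,5]
Step 13: delete xkd at [2, 3, 4, 7, 12] -> counters=[5,1,5,3,9,4,3,3,4,7,1,3,2,5]
Step 14: insert vw at [0, 2, 4, 9, 13] -> counters=[6,1,6,3,10,4,3,3,4,8,1,3,2,6]
Step 15: insert xkd at [2, 3, 4, 7, 12] -> counters=[6,1,7,4,11,4,3,4,4,8,1,3,3,6]
Step 16: insert xkd at [2, 3, 4, 7, 12] -> counters=[6,1,8,5,12,4,3,5,4,8,1,3,4,6]
Step 17: insert xl at [2, 3, 4, 6, 8] -> counters=[6,1,9,6,13,4,4,5,5,8,1,3,4,6]
Step 18: insert xkd at [2, 3, 4, 7, 12] -> counters=[6,1,10,7,14,4,4,6,5,8,1,3,5,6]
Step 19: insert vw at [0, 2, 4, 9, 13] -> counters=[7,1,11,7,15,4,4,6,5,9,1,3,5,7]
Final counters=[7,1,11,7,15,4,4,6,5,9,1,3,5,7] -> counters[6]=4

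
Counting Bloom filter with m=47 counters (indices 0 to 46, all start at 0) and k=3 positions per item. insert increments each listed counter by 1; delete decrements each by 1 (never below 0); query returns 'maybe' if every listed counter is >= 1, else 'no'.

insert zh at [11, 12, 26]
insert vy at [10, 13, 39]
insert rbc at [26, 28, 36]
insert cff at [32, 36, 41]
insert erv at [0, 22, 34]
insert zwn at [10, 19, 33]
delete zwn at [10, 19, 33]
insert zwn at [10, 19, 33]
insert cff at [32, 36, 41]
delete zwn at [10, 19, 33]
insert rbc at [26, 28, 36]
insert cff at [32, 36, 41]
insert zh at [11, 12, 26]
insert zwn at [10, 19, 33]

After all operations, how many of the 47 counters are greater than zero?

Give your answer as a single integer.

Step 1: insert zh at [11, 12, 26] -> counters=[0,0,0,0,0,0,0,0,0,0,0,1,1,0,0,0,0,0,0,0,0,0,0,0,0,0,1,0,0,0,0,0,0,0,0,0,0,0,0,0,0,0,0,0,0,0,0]
Step 2: insert vy at [10, 13, 39] -> counters=[0,0,0,0,0,0,0,0,0,0,1,1,1,1,0,0,0,0,0,0,0,0,0,0,0,0,1,0,0,0,0,0,0,0,0,0,0,0,0,1,0,0,0,0,0,0,0]
Step 3: insert rbc at [26, 28, 36] -> counters=[0,0,0,0,0,0,0,0,0,0,1,1,1,1,0,0,0,0,0,0,0,0,0,0,0,0,2,0,1,0,0,0,0,0,0,0,1,0,0,1,0,0,0,0,0,0,0]
Step 4: insert cff at [32, 36, 41] -> counters=[0,0,0,0,0,0,0,0,0,0,1,1,1,1,0,0,0,0,0,0,0,0,0,0,0,0,2,0,1,0,0,0,1,0,0,0,2,0,0,1,0,1,0,0,0,0,0]
Step 5: insert erv at [0, 22, 34] -> counters=[1,0,0,0,0,0,0,0,0,0,1,1,1,1,0,0,0,0,0,0,0,0,1,0,0,0,2,0,1,0,0,0,1,0,1,0,2,0,0,1,0,1,0,0,0,0,0]
Step 6: insert zwn at [10, 19, 33] -> counters=[1,0,0,0,0,0,0,0,0,0,2,1,1,1,0,0,0,0,0,1,0,0,1,0,0,0,2,0,1,0,0,0,1,1,1,0,2,0,0,1,0,1,0,0,0,0,0]
Step 7: delete zwn at [10, 19, 33] -> counters=[1,0,0,0,0,0,0,0,0,0,1,1,1,1,0,0,0,0,0,0,0,0,1,0,0,0,2,0,1,0,0,0,1,0,1,0,2,0,0,1,0,1,0,0,0,0,0]
Step 8: insert zwn at [10, 19, 33] -> counters=[1,0,0,0,0,0,0,0,0,0,2,1,1,1,0,0,0,0,0,1,0,0,1,0,0,0,2,0,1,0,0,0,1,1,1,0,2,0,0,1,0,1,0,0,0,0,0]
Step 9: insert cff at [32, 36, 41] -> counters=[1,0,0,0,0,0,0,0,0,0,2,1,1,1,0,0,0,0,0,1,0,0,1,0,0,0,2,0,1,0,0,0,2,1,1,0,3,0,0,1,0,2,0,0,0,0,0]
Step 10: delete zwn at [10, 19, 33] -> counters=[1,0,0,0,0,0,0,0,0,0,1,1,1,1,0,0,0,0,0,0,0,0,1,0,0,0,2,0,1,0,0,0,2,0,1,0,3,0,0,1,0,2,0,0,0,0,0]
Step 11: insert rbc at [26, 28, 36] -> counters=[1,0,0,0,0,0,0,0,0,0,1,1,1,1,0,0,0,0,0,0,0,0,1,0,0,0,3,0,2,0,0,0,2,0,1,0,4,0,0,1,0,2,0,0,0,0,0]
Step 12: insert cff at [32, 36, 41] -> counters=[1,0,0,0,0,0,0,0,0,0,1,1,1,1,0,0,0,0,0,0,0,0,1,0,0,0,3,0,2,0,0,0,3,0,1,0,5,0,0,1,0,3,0,0,0,0,0]
Step 13: insert zh at [11, 12, 26] -> counters=[1,0,0,0,0,0,0,0,0,0,1,2,2,1,0,0,0,0,0,0,0,0,1,0,0,0,4,0,2,0,0,0,3,0,1,0,5,0,0,1,0,3,0,0,0,0,0]
Step 14: insert zwn at [10, 19, 33] -> counters=[1,0,0,0,0,0,0,0,0,0,2,2,2,1,0,0,0,0,0,1,0,0,1,0,0,0,4,0,2,0,0,0,3,1,1,0,5,0,0,1,0,3,0,0,0,0,0]
Final counters=[1,0,0,0,0,0,0,0,0,0,2,2,2,1,0,0,0,0,0,1,0,0,1,0,0,0,4,0,2,0,0,0,3,1,1,0,5,0,0,1,0,3,0,0,0,0,0] -> 15 nonzero

Answer: 15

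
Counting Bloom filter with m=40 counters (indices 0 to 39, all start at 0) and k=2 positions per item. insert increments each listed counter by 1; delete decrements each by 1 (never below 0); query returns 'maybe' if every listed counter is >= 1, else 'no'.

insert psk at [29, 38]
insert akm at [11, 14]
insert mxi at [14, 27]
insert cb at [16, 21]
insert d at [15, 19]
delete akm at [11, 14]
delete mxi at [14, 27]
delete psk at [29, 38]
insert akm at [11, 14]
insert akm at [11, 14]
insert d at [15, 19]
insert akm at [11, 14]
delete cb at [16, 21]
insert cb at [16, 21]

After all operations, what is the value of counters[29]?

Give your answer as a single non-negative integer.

Step 1: insert psk at [29, 38] -> counters=[0,0,0,0,0,0,0,0,0,0,0,0,0,0,0,0,0,0,0,0,0,0,0,0,0,0,0,0,0,1,0,0,0,0,0,0,0,0,1,0]
Step 2: insert akm at [11, 14] -> counters=[0,0,0,0,0,0,0,0,0,0,0,1,0,0,1,0,0,0,0,0,0,0,0,0,0,0,0,0,0,1,0,0,0,0,0,0,0,0,1,0]
Step 3: insert mxi at [14, 27] -> counters=[0,0,0,0,0,0,0,0,0,0,0,1,0,0,2,0,0,0,0,0,0,0,0,0,0,0,0,1,0,1,0,0,0,0,0,0,0,0,1,0]
Step 4: insert cb at [16, 21] -> counters=[0,0,0,0,0,0,0,0,0,0,0,1,0,0,2,0,1,0,0,0,0,1,0,0,0,0,0,1,0,1,0,0,0,0,0,0,0,0,1,0]
Step 5: insert d at [15, 19] -> counters=[0,0,0,0,0,0,0,0,0,0,0,1,0,0,2,1,1,0,0,1,0,1,0,0,0,0,0,1,0,1,0,0,0,0,0,0,0,0,1,0]
Step 6: delete akm at [11, 14] -> counters=[0,0,0,0,0,0,0,0,0,0,0,0,0,0,1,1,1,0,0,1,0,1,0,0,0,0,0,1,0,1,0,0,0,0,0,0,0,0,1,0]
Step 7: delete mxi at [14, 27] -> counters=[0,0,0,0,0,0,0,0,0,0,0,0,0,0,0,1,1,0,0,1,0,1,0,0,0,0,0,0,0,1,0,0,0,0,0,0,0,0,1,0]
Step 8: delete psk at [29, 38] -> counters=[0,0,0,0,0,0,0,0,0,0,0,0,0,0,0,1,1,0,0,1,0,1,0,0,0,0,0,0,0,0,0,0,0,0,0,0,0,0,0,0]
Step 9: insert akm at [11, 14] -> counters=[0,0,0,0,0,0,0,0,0,0,0,1,0,0,1,1,1,0,0,1,0,1,0,0,0,0,0,0,0,0,0,0,0,0,0,0,0,0,0,0]
Step 10: insert akm at [11, 14] -> counters=[0,0,0,0,0,0,0,0,0,0,0,2,0,0,2,1,1,0,0,1,0,1,0,0,0,0,0,0,0,0,0,0,0,0,0,0,0,0,0,0]
Step 11: insert d at [15, 19] -> counters=[0,0,0,0,0,0,0,0,0,0,0,2,0,0,2,2,1,0,0,2,0,1,0,0,0,0,0,0,0,0,0,0,0,0,0,0,0,0,0,0]
Step 12: insert akm at [11, 14] -> counters=[0,0,0,0,0,0,0,0,0,0,0,3,0,0,3,2,1,0,0,2,0,1,0,0,0,0,0,0,0,0,0,0,0,0,0,0,0,0,0,0]
Step 13: delete cb at [16, 21] -> counters=[0,0,0,0,0,0,0,0,0,0,0,3,0,0,3,2,0,0,0,2,0,0,0,0,0,0,0,0,0,0,0,0,0,0,0,0,0,0,0,0]
Step 14: insert cb at [16, 21] -> counters=[0,0,0,0,0,0,0,0,0,0,0,3,0,0,3,2,1,0,0,2,0,1,0,0,0,0,0,0,0,0,0,0,0,0,0,0,0,0,0,0]
Final counters=[0,0,0,0,0,0,0,0,0,0,0,3,0,0,3,2,1,0,0,2,0,1,0,0,0,0,0,0,0,0,0,0,0,0,0,0,0,0,0,0] -> counters[29]=0

Answer: 0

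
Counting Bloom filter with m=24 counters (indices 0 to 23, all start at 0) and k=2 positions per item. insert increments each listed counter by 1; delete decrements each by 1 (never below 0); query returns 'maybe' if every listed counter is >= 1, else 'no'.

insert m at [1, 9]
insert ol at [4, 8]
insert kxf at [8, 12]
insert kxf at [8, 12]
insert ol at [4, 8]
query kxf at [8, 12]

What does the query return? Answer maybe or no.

Answer: maybe

Derivation:
Step 1: insert m at [1, 9] -> counters=[0,1,0,0,0,0,0,0,0,1,0,0,0,0,0,0,0,0,0,0,0,0,0,0]
Step 2: insert ol at [4, 8] -> counters=[0,1,0,0,1,0,0,0,1,1,0,0,0,0,0,0,0,0,0,0,0,0,0,0]
Step 3: insert kxf at [8, 12] -> counters=[0,1,0,0,1,0,0,0,2,1,0,0,1,0,0,0,0,0,0,0,0,0,0,0]
Step 4: insert kxf at [8, 12] -> counters=[0,1,0,0,1,0,0,0,3,1,0,0,2,0,0,0,0,0,0,0,0,0,0,0]
Step 5: insert ol at [4, 8] -> counters=[0,1,0,0,2,0,0,0,4,1,0,0,2,0,0,0,0,0,0,0,0,0,0,0]
Query kxf: check counters[8]=4 counters[12]=2 -> maybe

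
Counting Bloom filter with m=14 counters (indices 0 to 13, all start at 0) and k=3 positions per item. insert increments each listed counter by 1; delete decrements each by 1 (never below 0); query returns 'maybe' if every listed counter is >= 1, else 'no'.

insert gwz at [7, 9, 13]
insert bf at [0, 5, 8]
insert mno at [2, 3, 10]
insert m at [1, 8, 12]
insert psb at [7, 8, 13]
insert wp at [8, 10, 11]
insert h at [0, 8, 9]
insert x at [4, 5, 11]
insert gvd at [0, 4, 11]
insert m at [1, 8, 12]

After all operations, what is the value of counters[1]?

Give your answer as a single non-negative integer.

Answer: 2

Derivation:
Step 1: insert gwz at [7, 9, 13] -> counters=[0,0,0,0,0,0,0,1,0,1,0,0,0,1]
Step 2: insert bf at [0, 5, 8] -> counters=[1,0,0,0,0,1,0,1,1,1,0,0,0,1]
Step 3: insert mno at [2, 3, 10] -> counters=[1,0,1,1,0,1,0,1,1,1,1,0,0,1]
Step 4: insert m at [1, 8, 12] -> counters=[1,1,1,1,0,1,0,1,2,1,1,0,1,1]
Step 5: insert psb at [7, 8, 13] -> counters=[1,1,1,1,0,1,0,2,3,1,1,0,1,2]
Step 6: insert wp at [8, 10, 11] -> counters=[1,1,1,1,0,1,0,2,4,1,2,1,1,2]
Step 7: insert h at [0, 8, 9] -> counters=[2,1,1,1,0,1,0,2,5,2,2,1,1,2]
Step 8: insert x at [4, 5, 11] -> counters=[2,1,1,1,1,2,0,2,5,2,2,2,1,2]
Step 9: insert gvd at [0, 4, 11] -> counters=[3,1,1,1,2,2,0,2,5,2,2,3,1,2]
Step 10: insert m at [1, 8, 12] -> counters=[3,2,1,1,2,2,0,2,6,2,2,3,2,2]
Final counters=[3,2,1,1,2,2,0,2,6,2,2,3,2,2] -> counters[1]=2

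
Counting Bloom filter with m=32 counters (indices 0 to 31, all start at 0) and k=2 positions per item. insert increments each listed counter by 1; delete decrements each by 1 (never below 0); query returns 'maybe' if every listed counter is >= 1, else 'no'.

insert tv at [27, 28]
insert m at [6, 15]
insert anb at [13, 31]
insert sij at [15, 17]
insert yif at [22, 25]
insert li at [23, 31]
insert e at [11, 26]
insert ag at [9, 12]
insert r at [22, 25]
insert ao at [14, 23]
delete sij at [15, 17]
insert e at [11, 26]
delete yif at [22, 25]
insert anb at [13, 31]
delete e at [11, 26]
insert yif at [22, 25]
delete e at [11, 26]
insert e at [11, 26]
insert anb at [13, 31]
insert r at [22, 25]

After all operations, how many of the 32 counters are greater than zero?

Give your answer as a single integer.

Answer: 14

Derivation:
Step 1: insert tv at [27, 28] -> counters=[0,0,0,0,0,0,0,0,0,0,0,0,0,0,0,0,0,0,0,0,0,0,0,0,0,0,0,1,1,0,0,0]
Step 2: insert m at [6, 15] -> counters=[0,0,0,0,0,0,1,0,0,0,0,0,0,0,0,1,0,0,0,0,0,0,0,0,0,0,0,1,1,0,0,0]
Step 3: insert anb at [13, 31] -> counters=[0,0,0,0,0,0,1,0,0,0,0,0,0,1,0,1,0,0,0,0,0,0,0,0,0,0,0,1,1,0,0,1]
Step 4: insert sij at [15, 17] -> counters=[0,0,0,0,0,0,1,0,0,0,0,0,0,1,0,2,0,1,0,0,0,0,0,0,0,0,0,1,1,0,0,1]
Step 5: insert yif at [22, 25] -> counters=[0,0,0,0,0,0,1,0,0,0,0,0,0,1,0,2,0,1,0,0,0,0,1,0,0,1,0,1,1,0,0,1]
Step 6: insert li at [23, 31] -> counters=[0,0,0,0,0,0,1,0,0,0,0,0,0,1,0,2,0,1,0,0,0,0,1,1,0,1,0,1,1,0,0,2]
Step 7: insert e at [11, 26] -> counters=[0,0,0,0,0,0,1,0,0,0,0,1,0,1,0,2,0,1,0,0,0,0,1,1,0,1,1,1,1,0,0,2]
Step 8: insert ag at [9, 12] -> counters=[0,0,0,0,0,0,1,0,0,1,0,1,1,1,0,2,0,1,0,0,0,0,1,1,0,1,1,1,1,0,0,2]
Step 9: insert r at [22, 25] -> counters=[0,0,0,0,0,0,1,0,0,1,0,1,1,1,0,2,0,1,0,0,0,0,2,1,0,2,1,1,1,0,0,2]
Step 10: insert ao at [14, 23] -> counters=[0,0,0,0,0,0,1,0,0,1,0,1,1,1,1,2,0,1,0,0,0,0,2,2,0,2,1,1,1,0,0,2]
Step 11: delete sij at [15, 17] -> counters=[0,0,0,0,0,0,1,0,0,1,0,1,1,1,1,1,0,0,0,0,0,0,2,2,0,2,1,1,1,0,0,2]
Step 12: insert e at [11, 26] -> counters=[0,0,0,0,0,0,1,0,0,1,0,2,1,1,1,1,0,0,0,0,0,0,2,2,0,2,2,1,1,0,0,2]
Step 13: delete yif at [22, 25] -> counters=[0,0,0,0,0,0,1,0,0,1,0,2,1,1,1,1,0,0,0,0,0,0,1,2,0,1,2,1,1,0,0,2]
Step 14: insert anb at [13, 31] -> counters=[0,0,0,0,0,0,1,0,0,1,0,2,1,2,1,1,0,0,0,0,0,0,1,2,0,1,2,1,1,0,0,3]
Step 15: delete e at [11, 26] -> counters=[0,0,0,0,0,0,1,0,0,1,0,1,1,2,1,1,0,0,0,0,0,0,1,2,0,1,1,1,1,0,0,3]
Step 16: insert yif at [22, 25] -> counters=[0,0,0,0,0,0,1,0,0,1,0,1,1,2,1,1,0,0,0,0,0,0,2,2,0,2,1,1,1,0,0,3]
Step 17: delete e at [11, 26] -> counters=[0,0,0,0,0,0,1,0,0,1,0,0,1,2,1,1,0,0,0,0,0,0,2,2,0,2,0,1,1,0,0,3]
Step 18: insert e at [11, 26] -> counters=[0,0,0,0,0,0,1,0,0,1,0,1,1,2,1,1,0,0,0,0,0,0,2,2,0,2,1,1,1,0,0,3]
Step 19: insert anb at [13, 31] -> counters=[0,0,0,0,0,0,1,0,0,1,0,1,1,3,1,1,0,0,0,0,0,0,2,2,0,2,1,1,1,0,0,4]
Step 20: insert r at [22, 25] -> counters=[0,0,0,0,0,0,1,0,0,1,0,1,1,3,1,1,0,0,0,0,0,0,3,2,0,3,1,1,1,0,0,4]
Final counters=[0,0,0,0,0,0,1,0,0,1,0,1,1,3,1,1,0,0,0,0,0,0,3,2,0,3,1,1,1,0,0,4] -> 14 nonzero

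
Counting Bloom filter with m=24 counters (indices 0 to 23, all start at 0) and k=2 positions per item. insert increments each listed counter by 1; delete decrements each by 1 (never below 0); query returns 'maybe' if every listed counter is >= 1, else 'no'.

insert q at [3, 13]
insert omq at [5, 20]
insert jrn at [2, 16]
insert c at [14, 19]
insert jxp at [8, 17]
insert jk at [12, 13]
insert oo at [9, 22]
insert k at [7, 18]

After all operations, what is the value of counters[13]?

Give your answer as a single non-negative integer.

Answer: 2

Derivation:
Step 1: insert q at [3, 13] -> counters=[0,0,0,1,0,0,0,0,0,0,0,0,0,1,0,0,0,0,0,0,0,0,0,0]
Step 2: insert omq at [5, 20] -> counters=[0,0,0,1,0,1,0,0,0,0,0,0,0,1,0,0,0,0,0,0,1,0,0,0]
Step 3: insert jrn at [2, 16] -> counters=[0,0,1,1,0,1,0,0,0,0,0,0,0,1,0,0,1,0,0,0,1,0,0,0]
Step 4: insert c at [14, 19] -> counters=[0,0,1,1,0,1,0,0,0,0,0,0,0,1,1,0,1,0,0,1,1,0,0,0]
Step 5: insert jxp at [8, 17] -> counters=[0,0,1,1,0,1,0,0,1,0,0,0,0,1,1,0,1,1,0,1,1,0,0,0]
Step 6: insert jk at [12, 13] -> counters=[0,0,1,1,0,1,0,0,1,0,0,0,1,2,1,0,1,1,0,1,1,0,0,0]
Step 7: insert oo at [9, 22] -> counters=[0,0,1,1,0,1,0,0,1,1,0,0,1,2,1,0,1,1,0,1,1,0,1,0]
Step 8: insert k at [7, 18] -> counters=[0,0,1,1,0,1,0,1,1,1,0,0,1,2,1,0,1,1,1,1,1,0,1,0]
Final counters=[0,0,1,1,0,1,0,1,1,1,0,0,1,2,1,0,1,1,1,1,1,0,1,0] -> counters[13]=2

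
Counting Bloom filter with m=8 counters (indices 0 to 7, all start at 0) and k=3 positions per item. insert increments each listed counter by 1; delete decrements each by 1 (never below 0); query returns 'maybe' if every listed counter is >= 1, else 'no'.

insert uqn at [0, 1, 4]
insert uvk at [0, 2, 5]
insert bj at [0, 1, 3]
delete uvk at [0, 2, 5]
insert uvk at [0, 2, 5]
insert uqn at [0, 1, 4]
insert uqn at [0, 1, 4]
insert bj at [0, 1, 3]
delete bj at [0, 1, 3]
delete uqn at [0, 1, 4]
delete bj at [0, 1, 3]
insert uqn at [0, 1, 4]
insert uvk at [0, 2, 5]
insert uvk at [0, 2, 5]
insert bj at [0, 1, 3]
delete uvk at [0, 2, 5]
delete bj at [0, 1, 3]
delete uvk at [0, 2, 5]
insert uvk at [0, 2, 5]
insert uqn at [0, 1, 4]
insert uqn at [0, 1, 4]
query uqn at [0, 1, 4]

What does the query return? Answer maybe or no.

Step 1: insert uqn at [0, 1, 4] -> counters=[1,1,0,0,1,0,0,0]
Step 2: insert uvk at [0, 2, 5] -> counters=[2,1,1,0,1,1,0,0]
Step 3: insert bj at [0, 1, 3] -> counters=[3,2,1,1,1,1,0,0]
Step 4: delete uvk at [0, 2, 5] -> counters=[2,2,0,1,1,0,0,0]
Step 5: insert uvk at [0, 2, 5] -> counters=[3,2,1,1,1,1,0,0]
Step 6: insert uqn at [0, 1, 4] -> counters=[4,3,1,1,2,1,0,0]
Step 7: insert uqn at [0, 1, 4] -> counters=[5,4,1,1,3,1,0,0]
Step 8: insert bj at [0, 1, 3] -> counters=[6,5,1,2,3,1,0,0]
Step 9: delete bj at [0, 1, 3] -> counters=[5,4,1,1,3,1,0,0]
Step 10: delete uqn at [0, 1, 4] -> counters=[4,3,1,1,2,1,0,0]
Step 11: delete bj at [0, 1, 3] -> counters=[3,2,1,0,2,1,0,0]
Step 12: insert uqn at [0, 1, 4] -> counters=[4,3,1,0,3,1,0,0]
Step 13: insert uvk at [0, 2, 5] -> counters=[5,3,2,0,3,2,0,0]
Step 14: insert uvk at [0, 2, 5] -> counters=[6,3,3,0,3,3,0,0]
Step 15: insert bj at [0, 1, 3] -> counters=[7,4,3,1,3,3,0,0]
Step 16: delete uvk at [0, 2, 5] -> counters=[6,4,2,1,3,2,0,0]
Step 17: delete bj at [0, 1, 3] -> counters=[5,3,2,0,3,2,0,0]
Step 18: delete uvk at [0, 2, 5] -> counters=[4,3,1,0,3,1,0,0]
Step 19: insert uvk at [0, 2, 5] -> counters=[5,3,2,0,3,2,0,0]
Step 20: insert uqn at [0, 1, 4] -> counters=[6,4,2,0,4,2,0,0]
Step 21: insert uqn at [0, 1, 4] -> counters=[7,5,2,0,5,2,0,0]
Query uqn: check counters[0]=7 counters[1]=5 counters[4]=5 -> maybe

Answer: maybe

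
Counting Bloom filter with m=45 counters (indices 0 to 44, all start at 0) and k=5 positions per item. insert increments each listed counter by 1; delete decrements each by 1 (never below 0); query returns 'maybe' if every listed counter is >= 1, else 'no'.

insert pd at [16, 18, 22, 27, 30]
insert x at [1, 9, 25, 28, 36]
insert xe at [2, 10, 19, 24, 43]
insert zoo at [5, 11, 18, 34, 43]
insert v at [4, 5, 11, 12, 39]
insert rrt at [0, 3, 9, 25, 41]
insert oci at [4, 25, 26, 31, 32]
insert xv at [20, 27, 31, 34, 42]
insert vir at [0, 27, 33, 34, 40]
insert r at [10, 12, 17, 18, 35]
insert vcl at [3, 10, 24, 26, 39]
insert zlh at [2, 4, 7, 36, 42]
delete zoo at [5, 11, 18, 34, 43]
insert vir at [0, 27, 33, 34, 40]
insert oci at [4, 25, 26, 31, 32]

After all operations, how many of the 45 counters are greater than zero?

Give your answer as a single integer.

Step 1: insert pd at [16, 18, 22, 27, 30] -> counters=[0,0,0,0,0,0,0,0,0,0,0,0,0,0,0,0,1,0,1,0,0,0,1,0,0,0,0,1,0,0,1,0,0,0,0,0,0,0,0,0,0,0,0,0,0]
Step 2: insert x at [1, 9, 25, 28, 36] -> counters=[0,1,0,0,0,0,0,0,0,1,0,0,0,0,0,0,1,0,1,0,0,0,1,0,0,1,0,1,1,0,1,0,0,0,0,0,1,0,0,0,0,0,0,0,0]
Step 3: insert xe at [2, 10, 19, 24, 43] -> counters=[0,1,1,0,0,0,0,0,0,1,1,0,0,0,0,0,1,0,1,1,0,0,1,0,1,1,0,1,1,0,1,0,0,0,0,0,1,0,0,0,0,0,0,1,0]
Step 4: insert zoo at [5, 11, 18, 34, 43] -> counters=[0,1,1,0,0,1,0,0,0,1,1,1,0,0,0,0,1,0,2,1,0,0,1,0,1,1,0,1,1,0,1,0,0,0,1,0,1,0,0,0,0,0,0,2,0]
Step 5: insert v at [4, 5, 11, 12, 39] -> counters=[0,1,1,0,1,2,0,0,0,1,1,2,1,0,0,0,1,0,2,1,0,0,1,0,1,1,0,1,1,0,1,0,0,0,1,0,1,0,0,1,0,0,0,2,0]
Step 6: insert rrt at [0, 3, 9, 25, 41] -> counters=[1,1,1,1,1,2,0,0,0,2,1,2,1,0,0,0,1,0,2,1,0,0,1,0,1,2,0,1,1,0,1,0,0,0,1,0,1,0,0,1,0,1,0,2,0]
Step 7: insert oci at [4, 25, 26, 31, 32] -> counters=[1,1,1,1,2,2,0,0,0,2,1,2,1,0,0,0,1,0,2,1,0,0,1,0,1,3,1,1,1,0,1,1,1,0,1,0,1,0,0,1,0,1,0,2,0]
Step 8: insert xv at [20, 27, 31, 34, 42] -> counters=[1,1,1,1,2,2,0,0,0,2,1,2,1,0,0,0,1,0,2,1,1,0,1,0,1,3,1,2,1,0,1,2,1,0,2,0,1,0,0,1,0,1,1,2,0]
Step 9: insert vir at [0, 27, 33, 34, 40] -> counters=[2,1,1,1,2,2,0,0,0,2,1,2,1,0,0,0,1,0,2,1,1,0,1,0,1,3,1,3,1,0,1,2,1,1,3,0,1,0,0,1,1,1,1,2,0]
Step 10: insert r at [10, 12, 17, 18, 35] -> counters=[2,1,1,1,2,2,0,0,0,2,2,2,2,0,0,0,1,1,3,1,1,0,1,0,1,3,1,3,1,0,1,2,1,1,3,1,1,0,0,1,1,1,1,2,0]
Step 11: insert vcl at [3, 10, 24, 26, 39] -> counters=[2,1,1,2,2,2,0,0,0,2,3,2,2,0,0,0,1,1,3,1,1,0,1,0,2,3,2,3,1,0,1,2,1,1,3,1,1,0,0,2,1,1,1,2,0]
Step 12: insert zlh at [2, 4, 7, 36, 42] -> counters=[2,1,2,2,3,2,0,1,0,2,3,2,2,0,0,0,1,1,3,1,1,0,1,0,2,3,2,3,1,0,1,2,1,1,3,1,2,0,0,2,1,1,2,2,0]
Step 13: delete zoo at [5, 11, 18, 34, 43] -> counters=[2,1,2,2,3,1,0,1,0,2,3,1,2,0,0,0,1,1,2,1,1,0,1,0,2,3,2,3,1,0,1,2,1,1,2,1,2,0,0,2,1,1,2,1,0]
Step 14: insert vir at [0, 27, 33, 34, 40] -> counters=[3,1,2,2,3,1,0,1,0,2,3,1,2,0,0,0,1,1,2,1,1,0,1,0,2,3,2,4,1,0,1,2,1,2,3,1,2,0,0,2,2,1,2,1,0]
Step 15: insert oci at [4, 25, 26, 31, 32] -> counters=[3,1,2,2,4,1,0,1,0,2,3,1,2,0,0,0,1,1,2,1,1,0,1,0,2,4,3,4,1,0,1,3,2,2,3,1,2,0,0,2,2,1,2,1,0]
Final counters=[3,1,2,2,4,1,0,1,0,2,3,1,2,0,0,0,1,1,2,1,1,0,1,0,2,4,3,4,1,0,1,3,2,2,3,1,2,0,0,2,2,1,2,1,0] -> 34 nonzero

Answer: 34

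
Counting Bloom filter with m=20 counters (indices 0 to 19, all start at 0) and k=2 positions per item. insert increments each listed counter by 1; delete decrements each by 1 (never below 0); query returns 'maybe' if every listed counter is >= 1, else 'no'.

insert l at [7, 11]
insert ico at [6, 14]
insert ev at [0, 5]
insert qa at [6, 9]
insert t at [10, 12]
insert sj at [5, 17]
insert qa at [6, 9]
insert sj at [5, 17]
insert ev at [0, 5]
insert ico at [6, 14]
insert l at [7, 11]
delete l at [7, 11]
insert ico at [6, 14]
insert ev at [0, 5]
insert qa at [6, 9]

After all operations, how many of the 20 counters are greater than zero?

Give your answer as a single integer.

Step 1: insert l at [7, 11] -> counters=[0,0,0,0,0,0,0,1,0,0,0,1,0,0,0,0,0,0,0,0]
Step 2: insert ico at [6, 14] -> counters=[0,0,0,0,0,0,1,1,0,0,0,1,0,0,1,0,0,0,0,0]
Step 3: insert ev at [0, 5] -> counters=[1,0,0,0,0,1,1,1,0,0,0,1,0,0,1,0,0,0,0,0]
Step 4: insert qa at [6, 9] -> counters=[1,0,0,0,0,1,2,1,0,1,0,1,0,0,1,0,0,0,0,0]
Step 5: insert t at [10, 12] -> counters=[1,0,0,0,0,1,2,1,0,1,1,1,1,0,1,0,0,0,0,0]
Step 6: insert sj at [5, 17] -> counters=[1,0,0,0,0,2,2,1,0,1,1,1,1,0,1,0,0,1,0,0]
Step 7: insert qa at [6, 9] -> counters=[1,0,0,0,0,2,3,1,0,2,1,1,1,0,1,0,0,1,0,0]
Step 8: insert sj at [5, 17] -> counters=[1,0,0,0,0,3,3,1,0,2,1,1,1,0,1,0,0,2,0,0]
Step 9: insert ev at [0, 5] -> counters=[2,0,0,0,0,4,3,1,0,2,1,1,1,0,1,0,0,2,0,0]
Step 10: insert ico at [6, 14] -> counters=[2,0,0,0,0,4,4,1,0,2,1,1,1,0,2,0,0,2,0,0]
Step 11: insert l at [7, 11] -> counters=[2,0,0,0,0,4,4,2,0,2,1,2,1,0,2,0,0,2,0,0]
Step 12: delete l at [7, 11] -> counters=[2,0,0,0,0,4,4,1,0,2,1,1,1,0,2,0,0,2,0,0]
Step 13: insert ico at [6, 14] -> counters=[2,0,0,0,0,4,5,1,0,2,1,1,1,0,3,0,0,2,0,0]
Step 14: insert ev at [0, 5] -> counters=[3,0,0,0,0,5,5,1,0,2,1,1,1,0,3,0,0,2,0,0]
Step 15: insert qa at [6, 9] -> counters=[3,0,0,0,0,5,6,1,0,3,1,1,1,0,3,0,0,2,0,0]
Final counters=[3,0,0,0,0,5,6,1,0,3,1,1,1,0,3,0,0,2,0,0] -> 10 nonzero

Answer: 10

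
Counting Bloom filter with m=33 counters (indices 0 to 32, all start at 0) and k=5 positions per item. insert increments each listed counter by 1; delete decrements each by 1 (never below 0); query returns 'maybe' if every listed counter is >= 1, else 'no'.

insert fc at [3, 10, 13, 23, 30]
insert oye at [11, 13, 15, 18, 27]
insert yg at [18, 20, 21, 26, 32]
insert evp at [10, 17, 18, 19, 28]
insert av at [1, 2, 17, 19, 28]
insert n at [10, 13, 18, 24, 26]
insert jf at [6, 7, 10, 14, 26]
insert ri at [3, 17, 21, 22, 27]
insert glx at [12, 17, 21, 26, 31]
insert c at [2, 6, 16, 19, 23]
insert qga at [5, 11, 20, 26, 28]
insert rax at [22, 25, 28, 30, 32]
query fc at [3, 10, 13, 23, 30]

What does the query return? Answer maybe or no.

Step 1: insert fc at [3, 10, 13, 23, 30] -> counters=[0,0,0,1,0,0,0,0,0,0,1,0,0,1,0,0,0,0,0,0,0,0,0,1,0,0,0,0,0,0,1,0,0]
Step 2: insert oye at [11, 13, 15, 18, 27] -> counters=[0,0,0,1,0,0,0,0,0,0,1,1,0,2,0,1,0,0,1,0,0,0,0,1,0,0,0,1,0,0,1,0,0]
Step 3: insert yg at [18, 20, 21, 26, 32] -> counters=[0,0,0,1,0,0,0,0,0,0,1,1,0,2,0,1,0,0,2,0,1,1,0,1,0,0,1,1,0,0,1,0,1]
Step 4: insert evp at [10, 17, 18, 19, 28] -> counters=[0,0,0,1,0,0,0,0,0,0,2,1,0,2,0,1,0,1,3,1,1,1,0,1,0,0,1,1,1,0,1,0,1]
Step 5: insert av at [1, 2, 17, 19, 28] -> counters=[0,1,1,1,0,0,0,0,0,0,2,1,0,2,0,1,0,2,3,2,1,1,0,1,0,0,1,1,2,0,1,0,1]
Step 6: insert n at [10, 13, 18, 24, 26] -> counters=[0,1,1,1,0,0,0,0,0,0,3,1,0,3,0,1,0,2,4,2,1,1,0,1,1,0,2,1,2,0,1,0,1]
Step 7: insert jf at [6, 7, 10, 14, 26] -> counters=[0,1,1,1,0,0,1,1,0,0,4,1,0,3,1,1,0,2,4,2,1,1,0,1,1,0,3,1,2,0,1,0,1]
Step 8: insert ri at [3, 17, 21, 22, 27] -> counters=[0,1,1,2,0,0,1,1,0,0,4,1,0,3,1,1,0,3,4,2,1,2,1,1,1,0,3,2,2,0,1,0,1]
Step 9: insert glx at [12, 17, 21, 26, 31] -> counters=[0,1,1,2,0,0,1,1,0,0,4,1,1,3,1,1,0,4,4,2,1,3,1,1,1,0,4,2,2,0,1,1,1]
Step 10: insert c at [2, 6, 16, 19, 23] -> counters=[0,1,2,2,0,0,2,1,0,0,4,1,1,3,1,1,1,4,4,3,1,3,1,2,1,0,4,2,2,0,1,1,1]
Step 11: insert qga at [5, 11, 20, 26, 28] -> counters=[0,1,2,2,0,1,2,1,0,0,4,2,1,3,1,1,1,4,4,3,2,3,1,2,1,0,5,2,3,0,1,1,1]
Step 12: insert rax at [22, 25, 28, 30, 32] -> counters=[0,1,2,2,0,1,2,1,0,0,4,2,1,3,1,1,1,4,4,3,2,3,2,2,1,1,5,2,4,0,2,1,2]
Query fc: check counters[3]=2 counters[10]=4 counters[13]=3 counters[23]=2 counters[30]=2 -> maybe

Answer: maybe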